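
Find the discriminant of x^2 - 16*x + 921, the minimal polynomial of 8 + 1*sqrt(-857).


The element 8 + 1*sqrt(-857) has minimal polynomial:
x^2 - 16*x + 921
Discriminant = (-16)^2 - 4*(921)
= 256 - 3684
= -3428

-3428


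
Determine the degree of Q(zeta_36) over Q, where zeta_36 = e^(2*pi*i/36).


The degree equals Euler's totient phi(36).
36 = 2^2 * 3^2
phi(36) = 12

12


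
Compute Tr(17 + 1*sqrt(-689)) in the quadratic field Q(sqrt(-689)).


Tr(a + b*sqrt(d)) = (a + b*sqrt(d)) + (a - b*sqrt(d)) = 2a
= 2 * (17)
= 34

34


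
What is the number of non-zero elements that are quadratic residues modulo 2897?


For prime p, the number of non-zero quadratic residues is (p-1)/2.
= (2897-1)/2
= 1448

1448


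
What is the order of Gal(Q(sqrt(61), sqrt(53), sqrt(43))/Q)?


The 3 square roots of distinct primes are multiplicatively independent over Q,
so [K:Q] = 2^3 and Gal(K/Q) is isomorphic to (Z/2Z)^3.
|Gal| = 2^3 = 8

8


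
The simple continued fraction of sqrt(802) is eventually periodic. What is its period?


Run the CF algorithm for sqrt(802).
a_0 = floor(sqrt(802)) = 28; set m_0=0, q_0=1.
Recurrence: m' = q*a - m,  q' = (d - m'^2)/q,  a' = floor((a_0 + m')/q').
  step 1: m=28, q=18, a=3
  step 2: m=26, q=7, a=7
  step 3: m=23, q=39, a=1
  step 4: m=16, q=14, a=3
  step 5: m=26, q=9, a=6
  step 6: m=28, q=2, a=28
  step 7: m=28, q=9, a=6
  step 8: m=26, q=14, a=3
  step 9: m=16, q=39, a=1
  step 10: m=23, q=7, a=7
  step 11: m=26, q=18, a=3
  step 12: m=28, q=1, a=56
a_12 = 2*a_0 = 56, so the period closes here.
sqrt(802) = [28; 3, 7, 1, 3, 6, 28, 6, 3, 1, 7, 3, 56]
Period length = 12

12


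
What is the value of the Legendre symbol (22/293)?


p = 293 is prime, so compute (22/293) with the reciprocity algorithm (Jacobi-symbol steps: pull out 2s via (2/n), flip via reciprocity, reduce):
  pull out 2: (2/293) = -1  (since 293 mod 8 = 5)
  reciprocity: (11/293) -> +(293/11)
  reduce: (7/11)
  reciprocity: (7/11) -> -(11/7)
  reduce: (4/7)
  pull out 2: (2/7) = +1  (since 7 mod 8 = 7)
  pull out 2: (2/7) = +1  (since 7 mod 8 = 7)
  (1/7) = 1
Product of signs = 1
(22/293) = 1

1


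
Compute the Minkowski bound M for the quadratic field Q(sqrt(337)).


d = 337, d mod 4 = 1, so disc(K) = d = 337; |disc(K)| = 337
Real quadratic field, so n = 2, s = r2 = 0, r1 = 2
M = (n!/n^n) * (4/pi)^s * sqrt(|disc(K)|) = (2!/2^2) * (4/pi)^0 * sqrt(337)
= 0.5 * 1.000000 * 18.357560
= 9.1788

9.1788


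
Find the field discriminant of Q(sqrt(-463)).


For K = Q(sqrt(d)) with d squarefree: disc(K) = d if d = 1 mod 4, and disc(K) = 4d if d = 2 or 3 mod 4.
Here d = -463, and d mod 4 = 1.
d = 1 mod 4 (O_K = Z[(1+sqrt(d))/2]), so disc(K) = d = -463

-463


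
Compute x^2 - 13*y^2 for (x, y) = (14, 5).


x^2 - d*y^2
= 14^2 - 13*5^2
= 196 - 325
= -129

-129


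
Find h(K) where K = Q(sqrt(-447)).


K = Q(sqrt(-447)). d mod 4 = 1, so D = disc(K) = d = -447
h(K) equals the number of primitive reduced positive-definite forms (a, b, c) = a*x^2 + b*x*y + c*y^2 with b^2 - 4ac = D,
where reduced means |b| <= a <= c, with b >= 0 whenever |b| = a or a = c, and primitive means gcd(a, b, c) = 1.
Reduced forces 3a^2 <= |D| = 447, so 1 <= a <= 12; b must have the parity of D, and c = (b^2 - D)/(4a) must be an integer >= a.
Enumerate a = 1..12, b in [-a, a]:
  a=1: (1, 1, 112)  [1]
  a=2: (2, -1, 56), (2, 1, 56)  [2]
  a=3: (3, 3, 38)  [1]
  a=4: (4, -1, 28), (4, 1, 28)  [2]
  a=5: none
  a=6: (6, -3, 19), (6, 3, 19)  [2]
  a=7: (7, -1, 16), (7, 1, 16)  [2]
  a=8: (8, -1, 14), (8, 1, 14)  [2]
  a=9..10: none
  a=11: (11, -9, 12), (11, 9, 12)  [2]
  a=12: none
Total reduced forms: 1 + 2 + 1 + 2 + 2 + 2 + 2 + 2 = 14
h = 14

14


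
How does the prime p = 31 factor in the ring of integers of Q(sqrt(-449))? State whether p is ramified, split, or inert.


K = Q(sqrt(-449)). Since d mod 4 = 3, disc(K) = -1796.
Check p | disc: -1796 mod 31 = 2.
p does not divide disc. Compute Legendre symbol (d/p):
16^((31-1)/2) mod 31 = 1
(d/p) = 1, so p splits: (p) = P*P' with e=1, f=1, g=2.
Therefore p is split.

split


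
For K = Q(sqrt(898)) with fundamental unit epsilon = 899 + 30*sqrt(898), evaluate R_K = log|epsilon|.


epsilon = 899 + 30*sqrt(898)
= 1797.9994
R = ln(1797.9994)
= 7.4944

7.4944


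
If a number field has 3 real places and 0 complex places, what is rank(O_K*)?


By Dirichlet's unit theorem:
rank = r1 + r2 - 1
= 3 + 0 - 1
= 2

2


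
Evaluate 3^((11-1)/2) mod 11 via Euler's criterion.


p = 11 is prime and the exponent is (p-1)/2 = 5, so by Euler's criterion 3^5 = (3/11) = +1 or -1 mod 11.
Compute by square-and-multiply:
  5 = 4 + 1 (binary 101)
  Repeated squaring mod 11: 3^1 = 3, 3^2 = 9, 3^4 = 4
  3^5 = 3^4 * 3^1 = 4 * 3 mod 11
    4 * 3 = 12 = 1 mod 11
  3^5 = 1 mod 11
Result 1: 3 is a quadratic residue mod 11.
3^5 mod 11 = 1

1


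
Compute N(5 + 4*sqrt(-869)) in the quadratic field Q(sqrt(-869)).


N(a + b*sqrt(d)) = a^2 - d*b^2
= (5)^2 - (-869)*(4)^2
= 25 + 13904
= 13929

13929


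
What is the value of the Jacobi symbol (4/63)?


Compute (4/63) via quadratic reciprocity:
  pull out 2: (2/63) = +1  (since 63 mod 8 = 7)
  pull out 2: (2/63) = +1  (since 63 mod 8 = 7)
  (1/63) = 1
Product of signs = 1

1


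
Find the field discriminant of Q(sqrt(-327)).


For K = Q(sqrt(d)) with d squarefree: disc(K) = d if d = 1 mod 4, and disc(K) = 4d if d = 2 or 3 mod 4.
Here d = -327, and d mod 4 = 1.
d = 1 mod 4 (O_K = Z[(1+sqrt(d))/2]), so disc(K) = d = -327

-327


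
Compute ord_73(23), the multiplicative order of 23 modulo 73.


We want ord_73(23), the smallest k >= 1 with 23^k = 1 mod 73.
n = 73 = 73, phi(73) = 72; the order divides phi(n).
Divisors of 72: 1, 2, 3, 4, 6, 8, 9, 12, 18, 24, 36, 72
Repeated squaring mod 73: 23^1 = 23, 23^2 = 18, 23^4 = 32, 23^8 = 2, 23^16 = 4, 23^32 = 16, 23^64 = 37
Test divisors in increasing order:
  k=1: 23^1 = 23 mod 73
  k=2: 23^2 = 18 mod 73
  k=3: 23^3 = 18 * 23 = 49 mod 73
  k=4: 23^4 = 32 mod 73
  k=6: 23^6 = 32 * 18 = 65 mod 73
  k=8: 23^8 = 2 mod 73
  k=9: 23^9 = 2 * 23 = 46 mod 73
  k=12: 23^12 = 2 * 32 = 64 mod 73
  k=18: 23^18 = 4 * 18 = 72 mod 73
  k=24: 23^24 = 4 * 2 = 8 mod 73
  k=36: 23^36 = 16 * 32 = 1 mod 73  <- first divisor giving 1
Order = 36

36


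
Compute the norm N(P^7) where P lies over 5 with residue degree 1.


N(P^a) = p^(a*f)
= 5^(7*1)
= 5^7
= 78125

78125


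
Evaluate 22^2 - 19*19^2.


x^2 - d*y^2
= 22^2 - 19*19^2
= 484 - 6859
= -6375

-6375


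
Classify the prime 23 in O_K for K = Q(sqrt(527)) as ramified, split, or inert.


K = Q(sqrt(527)). Since d mod 4 = 3, disc(K) = 2108.
Check p | disc: 2108 mod 23 = 15.
p does not divide disc. Compute Legendre symbol (d/p):
21^((23-1)/2) mod 23 = -1
(d/p) = -1, so p is inert: (p) stays prime with e=1, f=2, g=1.
Therefore p is inert.

inert


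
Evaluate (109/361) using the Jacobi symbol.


Compute (109/361) via quadratic reciprocity:
  reciprocity: (109/361) -> +(361/109)
  reduce: (34/109)
  pull out 2: (2/109) = -1  (since 109 mod 8 = 5)
  reciprocity: (17/109) -> +(109/17)
  reduce: (7/17)
  reciprocity: (7/17) -> +(17/7)
  reduce: (3/7)
  reciprocity: (3/7) -> -(7/3)
  reduce: (1/3)
  (1/3) = 1
Product of signs = 1

1


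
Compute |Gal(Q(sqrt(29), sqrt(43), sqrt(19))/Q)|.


The 3 square roots of distinct primes are multiplicatively independent over Q,
so [K:Q] = 2^3 and Gal(K/Q) is isomorphic to (Z/2Z)^3.
|Gal| = 2^3 = 8

8


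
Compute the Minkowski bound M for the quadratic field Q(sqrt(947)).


d = 947, d mod 4 = 3, so disc(K) = 4d = 3788; |disc(K)| = 3788
Real quadratic field, so n = 2, s = r2 = 0, r1 = 2
M = (n!/n^n) * (4/pi)^s * sqrt(|disc(K)|) = (2!/2^2) * (4/pi)^0 * sqrt(3788)
= 0.5 * 1.000000 * 61.546730
= 30.7734

30.7734


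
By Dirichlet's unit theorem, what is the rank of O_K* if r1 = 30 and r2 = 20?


By Dirichlet's unit theorem:
rank = r1 + r2 - 1
= 30 + 20 - 1
= 49

49


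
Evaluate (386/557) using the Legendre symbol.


p = 557 is prime, so compute (386/557) with the reciprocity algorithm (Jacobi-symbol steps: pull out 2s via (2/n), flip via reciprocity, reduce):
  pull out 2: (2/557) = -1  (since 557 mod 8 = 5)
  reciprocity: (193/557) -> +(557/193)
  reduce: (171/193)
  reciprocity: (171/193) -> +(193/171)
  reduce: (22/171)
  pull out 2: (2/171) = -1  (since 171 mod 8 = 3)
  reciprocity: (11/171) -> -(171/11)
  reduce: (6/11)
  pull out 2: (2/11) = -1  (since 11 mod 8 = 3)
  reciprocity: (3/11) -> -(11/3)
  reduce: (2/3)
  pull out 2: (2/3) = -1  (since 3 mod 8 = 3)
  (1/3) = 1
Product of signs = 1
(386/557) = 1

1


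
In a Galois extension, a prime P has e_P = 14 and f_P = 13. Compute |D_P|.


|D_P| = e * f
= 14 * 13
= 182

182


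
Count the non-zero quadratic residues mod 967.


For prime p, the number of non-zero quadratic residues is (p-1)/2.
= (967-1)/2
= 483

483


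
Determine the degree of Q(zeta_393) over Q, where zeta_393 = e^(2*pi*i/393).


The degree equals Euler's totient phi(393).
393 = 3 * 131
phi(393) = 260

260


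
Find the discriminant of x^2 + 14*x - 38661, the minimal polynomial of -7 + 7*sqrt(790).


The element -7 + 7*sqrt(790) has minimal polynomial:
x^2 + 14*x - 38661
Discriminant = (14)^2 - 4*(-38661)
= 196 + 154644
= 154840

154840


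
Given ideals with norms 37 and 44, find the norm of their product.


N(IJ) = N(I) * N(J)
= 37 * 44
= 1628

1628


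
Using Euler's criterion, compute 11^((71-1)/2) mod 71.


p = 71 is prime and the exponent is (p-1)/2 = 35, so by Euler's criterion 11^35 = (11/71) = +1 or -1 mod 71.
Compute by square-and-multiply:
  35 = 32 + 2 + 1 (binary 100011)
  Repeated squaring mod 71: 11^1 = 11, 11^2 = 50, 11^4 = 15, 11^8 = 12, 11^16 = 2, 11^32 = 4
  11^35 = 11^32 * 11^2 * 11^1 = 4 * 50 * 11 mod 71
    4 * 50 = 200 = 58 mod 71
    58 * 11 = 638 = 70 mod 71
  11^35 = 70 mod 71
Result 70 = p - 1 = -1 mod 71: 11 is a quadratic non-residue mod 71. As a residue in [0, p-1] the value is 70.
11^35 mod 71 = 70

70


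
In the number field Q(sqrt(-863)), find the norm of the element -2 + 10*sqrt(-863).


N(a + b*sqrt(d)) = a^2 - d*b^2
= (-2)^2 - (-863)*(10)^2
= 4 + 86300
= 86304

86304


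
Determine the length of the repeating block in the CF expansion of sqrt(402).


Run the CF algorithm for sqrt(402).
a_0 = floor(sqrt(402)) = 20; set m_0=0, q_0=1.
Recurrence: m' = q*a - m,  q' = (d - m'^2)/q,  a' = floor((a_0 + m')/q').
  step 1: m=20, q=2, a=20
  step 2: m=20, q=1, a=40
a_2 = 2*a_0 = 40, so the period closes here.
sqrt(402) = [20; 20, 40]
Period length = 2

2


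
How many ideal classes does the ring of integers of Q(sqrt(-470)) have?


K = Q(sqrt(-470)). d mod 4 = 2, so D = disc(K) = 4d = -1880
h(K) equals the number of primitive reduced positive-definite forms (a, b, c) = a*x^2 + b*x*y + c*y^2 with b^2 - 4ac = D,
where reduced means |b| <= a <= c, with b >= 0 whenever |b| = a or a = c, and primitive means gcd(a, b, c) = 1.
Reduced forces 3a^2 <= |D| = 1880, so 1 <= a <= 25; b must have the parity of D, and c = (b^2 - D)/(4a) must be an integer >= a.
Enumerate a = 1..25, b in [-a, a]:
  a=1: (1, 0, 470)  [1]
  a=2: (2, 0, 235)  [1]
  a=3: (3, -2, 157), (3, 2, 157)  [2]
  a=4: none
  a=5: (5, 0, 94)  [1]
  a=6: (6, -4, 79), (6, 4, 79)  [2]
  a=7..8: none
  a=9: (9, -8, 54), (9, 8, 54)  [2]
  a=10: (10, 0, 47)  [1]
  a=11: (11, -10, 45), (11, 10, 45)  [2]
  a=12..14: none
  a=15: (15, -10, 33), (15, 10, 33)  [2]
  a=16..17: none
  a=18: (18, -8, 27), (18, 8, 27)  [2]
  a=19: (19, -18, 29), (19, 18, 29)  [2]
  a=20..21: none
  a=22: (22, -12, 23), (22, 12, 23)  [2]
  a=23..25: none
Total reduced forms: 1 + 1 + 2 + 1 + 2 + 2 + 1 + 2 + 2 + 2 + 2 + 2 = 20
h = 20

20


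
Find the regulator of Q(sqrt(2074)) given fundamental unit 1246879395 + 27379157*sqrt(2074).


epsilon = 1246879395 + 27379157*sqrt(2074)
= 2.4938e+09
R = ln(2.4938e+09)
= 21.6371

21.6371


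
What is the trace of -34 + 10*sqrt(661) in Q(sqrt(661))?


Tr(a + b*sqrt(d)) = (a + b*sqrt(d)) + (a - b*sqrt(d)) = 2a
= 2 * (-34)
= -68

-68


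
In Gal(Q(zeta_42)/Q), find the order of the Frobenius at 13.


The Frobenius at p in Gal(Q(zeta_n)/Q) = (Z/nZ)* is the class of p, so its order is ord_42(13), the smallest k >= 1 with 13^k = 1 mod 42.
n = 42 = 2 * 3 * 7, phi(42) = 12; the order divides phi(n).
Divisors of 12: 1, 2, 3, 4, 6, 12
Repeated squaring mod 42: 13^1 = 13, 13^2 = 1, 13^4 = 1, 13^8 = 1
Test divisors in increasing order:
  k=1: 13^1 = 13 mod 42
  k=2: 13^2 = 1 mod 42  <- first divisor giving 1
Order = 2

2


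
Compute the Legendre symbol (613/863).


p = 863 is prime, so compute (613/863) with the reciprocity algorithm (Jacobi-symbol steps: pull out 2s via (2/n), flip via reciprocity, reduce):
  reciprocity: (613/863) -> +(863/613)
  reduce: (250/613)
  pull out 2: (2/613) = -1  (since 613 mod 8 = 5)
  reciprocity: (125/613) -> +(613/125)
  reduce: (113/125)
  reciprocity: (113/125) -> +(125/113)
  reduce: (12/113)
  pull out 2: (2/113) = +1  (since 113 mod 8 = 1)
  pull out 2: (2/113) = +1  (since 113 mod 8 = 1)
  reciprocity: (3/113) -> +(113/3)
  reduce: (2/3)
  pull out 2: (2/3) = -1  (since 3 mod 8 = 3)
  (1/3) = 1
Product of signs = 1
(613/863) = 1

1


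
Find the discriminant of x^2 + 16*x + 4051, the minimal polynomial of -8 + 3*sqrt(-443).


The element -8 + 3*sqrt(-443) has minimal polynomial:
x^2 + 16*x + 4051
Discriminant = (16)^2 - 4*(4051)
= 256 - 16204
= -15948

-15948


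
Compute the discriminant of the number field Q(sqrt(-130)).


For K = Q(sqrt(d)) with d squarefree: disc(K) = d if d = 1 mod 4, and disc(K) = 4d if d = 2 or 3 mod 4.
Here d = -130, and d mod 4 = 2.
d = 2 mod 4, not 1 (O_K = Z[sqrt(d)]), so disc(K) = 4d = 4 * (-130) = -520

-520


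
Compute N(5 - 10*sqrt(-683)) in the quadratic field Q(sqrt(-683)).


N(a + b*sqrt(d)) = a^2 - d*b^2
= (5)^2 - (-683)*(-10)^2
= 25 + 68300
= 68325

68325


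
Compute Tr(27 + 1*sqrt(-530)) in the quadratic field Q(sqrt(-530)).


Tr(a + b*sqrt(d)) = (a + b*sqrt(d)) + (a - b*sqrt(d)) = 2a
= 2 * (27)
= 54

54


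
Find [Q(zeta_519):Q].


The degree equals Euler's totient phi(519).
519 = 3 * 173
phi(519) = 344

344


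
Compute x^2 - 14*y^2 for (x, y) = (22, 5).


x^2 - d*y^2
= 22^2 - 14*5^2
= 484 - 350
= 134

134


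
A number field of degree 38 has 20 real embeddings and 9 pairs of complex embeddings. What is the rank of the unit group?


By Dirichlet's unit theorem:
rank = r1 + r2 - 1
= 20 + 9 - 1
= 28

28


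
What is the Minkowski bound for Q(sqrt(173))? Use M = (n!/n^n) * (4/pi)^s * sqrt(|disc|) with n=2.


d = 173, d mod 4 = 1, so disc(K) = d = 173; |disc(K)| = 173
Real quadratic field, so n = 2, s = r2 = 0, r1 = 2
M = (n!/n^n) * (4/pi)^s * sqrt(|disc(K)|) = (2!/2^2) * (4/pi)^0 * sqrt(173)
= 0.5 * 1.000000 * 13.152946
= 6.5765

6.5765


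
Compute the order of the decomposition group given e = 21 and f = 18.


|D_P| = e * f
= 21 * 18
= 378

378


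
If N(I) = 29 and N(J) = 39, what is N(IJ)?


N(IJ) = N(I) * N(J)
= 29 * 39
= 1131

1131


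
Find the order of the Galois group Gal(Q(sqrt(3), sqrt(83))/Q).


The 2 square roots of distinct primes are multiplicatively independent over Q,
so [K:Q] = 2^2 and Gal(K/Q) is isomorphic to (Z/2Z)^2.
|Gal| = 2^2 = 4

4


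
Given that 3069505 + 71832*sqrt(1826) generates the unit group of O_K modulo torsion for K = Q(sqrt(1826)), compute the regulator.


epsilon = 3069505 + 71832*sqrt(1826)
= 6.1390e+06
R = ln(6.1390e+06)
= 15.6302

15.6302


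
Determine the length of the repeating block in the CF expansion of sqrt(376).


Run the CF algorithm for sqrt(376).
a_0 = floor(sqrt(376)) = 19; set m_0=0, q_0=1.
Recurrence: m' = q*a - m,  q' = (d - m'^2)/q,  a' = floor((a_0 + m')/q').
  step 1: m=19, q=15, a=2
  step 2: m=11, q=17, a=1
  step 3: m=6, q=20, a=1
  step 4: m=14, q=9, a=3
  step 5: m=13, q=23, a=1
  step 6: m=10, q=12, a=2
  step 7: m=14, q=15, a=2
  step 8: m=16, q=8, a=4
  step 9: m=16, q=15, a=2
  step 10: m=14, q=12, a=2
  step 11: m=10, q=23, a=1
  step 12: m=13, q=9, a=3
  step 13: m=14, q=20, a=1
  step 14: m=6, q=17, a=1
  step 15: m=11, q=15, a=2
  step 16: m=19, q=1, a=38
a_16 = 2*a_0 = 38, so the period closes here.
sqrt(376) = [19; 2, 1, 1, 3, 1, 2, 2, 4, 2, 2, 1, 3, 1, 1, 2, 38]
Period length = 16

16


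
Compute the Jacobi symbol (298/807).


Compute (298/807) via quadratic reciprocity:
  pull out 2: (2/807) = +1  (since 807 mod 8 = 7)
  reciprocity: (149/807) -> +(807/149)
  reduce: (62/149)
  pull out 2: (2/149) = -1  (since 149 mod 8 = 5)
  reciprocity: (31/149) -> +(149/31)
  reduce: (25/31)
  reciprocity: (25/31) -> +(31/25)
  reduce: (6/25)
  pull out 2: (2/25) = +1  (since 25 mod 8 = 1)
  reciprocity: (3/25) -> +(25/3)
  reduce: (1/3)
  (1/3) = 1
Product of signs = -1

-1


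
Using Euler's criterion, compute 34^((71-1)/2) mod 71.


p = 71 is prime and the exponent is (p-1)/2 = 35, so by Euler's criterion 34^35 = (34/71) = +1 or -1 mod 71.
Compute by square-and-multiply:
  35 = 32 + 2 + 1 (binary 100011)
  Repeated squaring mod 71: 34^1 = 34, 34^2 = 20, 34^4 = 45, 34^8 = 37, 34^16 = 20, 34^32 = 45
  34^35 = 34^32 * 34^2 * 34^1 = 45 * 20 * 34 mod 71
    45 * 20 = 900 = 48 mod 71
    48 * 34 = 1632 = 70 mod 71
  34^35 = 70 mod 71
Result 70 = p - 1 = -1 mod 71: 34 is a quadratic non-residue mod 71. As a residue in [0, p-1] the value is 70.
34^35 mod 71 = 70

70


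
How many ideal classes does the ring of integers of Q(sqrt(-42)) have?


K = Q(sqrt(-42)). d mod 4 = 2, so D = disc(K) = 4d = -168
h(K) equals the number of primitive reduced positive-definite forms (a, b, c) = a*x^2 + b*x*y + c*y^2 with b^2 - 4ac = D,
where reduced means |b| <= a <= c, with b >= 0 whenever |b| = a or a = c, and primitive means gcd(a, b, c) = 1.
Reduced forces 3a^2 <= |D| = 168, so 1 <= a <= 7; b must have the parity of D, and c = (b^2 - D)/(4a) must be an integer >= a.
Enumerate a = 1..7, b in [-a, a]:
  a=1: (1, 0, 42)  [1]
  a=2: (2, 0, 21)  [1]
  a=3: (3, 0, 14)  [1]
  a=4..5: none
  a=6: (6, 0, 7)  [1]
  a=7: none
Total reduced forms: 1 + 1 + 1 + 1 = 4
h = 4

4


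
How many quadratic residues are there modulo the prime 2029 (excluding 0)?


For prime p, the number of non-zero quadratic residues is (p-1)/2.
= (2029-1)/2
= 1014

1014


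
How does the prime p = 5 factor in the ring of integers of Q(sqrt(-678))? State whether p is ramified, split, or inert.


K = Q(sqrt(-678)). Since d mod 4 = 2, disc(K) = -2712.
Check p | disc: -2712 mod 5 = 3.
p does not divide disc. Compute Legendre symbol (d/p):
2^((5-1)/2) mod 5 = -1
(d/p) = -1, so p is inert: (p) stays prime with e=1, f=2, g=1.
Therefore p is inert.

inert


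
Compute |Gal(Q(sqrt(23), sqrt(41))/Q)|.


The 2 square roots of distinct primes are multiplicatively independent over Q,
so [K:Q] = 2^2 and Gal(K/Q) is isomorphic to (Z/2Z)^2.
|Gal| = 2^2 = 4

4


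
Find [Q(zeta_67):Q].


The degree equals Euler's totient phi(67).
67 = 67
phi(67) = 66

66


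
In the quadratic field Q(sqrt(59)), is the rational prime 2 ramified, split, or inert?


K = Q(sqrt(59)). Since d mod 4 = 3, disc(K) = 236.
Check p | disc: 236 mod 2 = 0.
p divides disc, so p ramifies: (p) = P^2 with e=2, f=1, g=1.
Therefore p is ramified.

ramified


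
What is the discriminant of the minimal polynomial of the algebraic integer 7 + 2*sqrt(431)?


The element 7 + 2*sqrt(431) has minimal polynomial:
x^2 - 14*x - 1675
Discriminant = (-14)^2 - 4*(-1675)
= 196 + 6700
= 6896

6896


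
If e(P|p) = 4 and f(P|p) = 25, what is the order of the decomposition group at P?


|D_P| = e * f
= 4 * 25
= 100

100


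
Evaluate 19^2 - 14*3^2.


x^2 - d*y^2
= 19^2 - 14*3^2
= 361 - 126
= 235

235


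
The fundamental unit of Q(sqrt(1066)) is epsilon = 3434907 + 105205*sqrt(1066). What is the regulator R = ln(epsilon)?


epsilon = 3434907 + 105205*sqrt(1066)
= 6.8698e+06
R = ln(6.8698e+06)
= 15.7426

15.7426


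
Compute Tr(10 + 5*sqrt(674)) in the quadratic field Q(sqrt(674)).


Tr(a + b*sqrt(d)) = (a + b*sqrt(d)) + (a - b*sqrt(d)) = 2a
= 2 * (10)
= 20

20


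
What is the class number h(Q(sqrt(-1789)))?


K = Q(sqrt(-1789)). d mod 4 = 3, so D = disc(K) = 4d = -7156
h(K) equals the number of primitive reduced positive-definite forms (a, b, c) = a*x^2 + b*x*y + c*y^2 with b^2 - 4ac = D,
where reduced means |b| <= a <= c, with b >= 0 whenever |b| = a or a = c, and primitive means gcd(a, b, c) = 1.
Reduced forces 3a^2 <= |D| = 7156, so 1 <= a <= 48; b must have the parity of D, and c = (b^2 - D)/(4a) must be an integer >= a.
Enumerate a = 1..48, b in [-a, a]:
  a=1: (1, 0, 1789)  [1]
  a=2: (2, 2, 895)  [1]
  a=3..4: none
  a=5: (5, -2, 358), (5, 2, 358)  [2]
  a=6..9: none
  a=10: (10, -2, 179), (10, 2, 179)  [2]
  a=11: (11, -4, 163), (11, 4, 163)  [2]
  a=12..16: none
  a=17: (17, -16, 109), (17, 16, 109)  [2]
  a=18: none
  a=19: (19, -8, 95), (19, 8, 95)  [2]
  a=20..21: none
  a=22: (22, -18, 85), (22, 18, 85)  [2]
  a=23..24: none
  a=25: (25, -12, 73), (25, 12, 73)  [2]
  a=26..28: none
  a=29: (29, -6, 62), (29, 6, 62)  [2]
  a=30: none
  a=31: (31, -6, 58), (31, 6, 58)  [2]
  a=32..33: none
  a=34: (34, -18, 55), (34, 18, 55)  [2]
  a=35..37: none
  a=38: (38, -30, 53), (38, 30, 53)  [2]
  a=39..42: none
  a=43: (43, -38, 50), (43, 38, 50)  [2]
  a=44..48: none
Total reduced forms: 1 + 1 + 2 + 2 + 2 + 2 + 2 + 2 + 2 + 2 + 2 + 2 + 2 + 2 = 26
h = 26

26


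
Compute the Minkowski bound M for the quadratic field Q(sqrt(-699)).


d = -699, d mod 4 = 1, so disc(K) = d = -699; |disc(K)| = 699
Imaginary quadratic field, so n = 2, s = r2 = 1, r1 = 0
M = (n!/n^n) * (4/pi)^s * sqrt(|disc(K)|) = (2!/2^2) * (4/pi)^1 * sqrt(699)
= 0.5 * 1.273240 * 26.438608
= 16.8313

16.8313


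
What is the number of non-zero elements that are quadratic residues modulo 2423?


For prime p, the number of non-zero quadratic residues is (p-1)/2.
= (2423-1)/2
= 1211

1211


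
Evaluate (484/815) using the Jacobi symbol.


Compute (484/815) via quadratic reciprocity:
  pull out 2: (2/815) = +1  (since 815 mod 8 = 7)
  pull out 2: (2/815) = +1  (since 815 mod 8 = 7)
  reciprocity: (121/815) -> +(815/121)
  reduce: (89/121)
  reciprocity: (89/121) -> +(121/89)
  reduce: (32/89)
  pull out 2: (2/89) = +1  (since 89 mod 8 = 1)
  pull out 2: (2/89) = +1  (since 89 mod 8 = 1)
  pull out 2: (2/89) = +1  (since 89 mod 8 = 1)
  pull out 2: (2/89) = +1  (since 89 mod 8 = 1)
  pull out 2: (2/89) = +1  (since 89 mod 8 = 1)
  (1/89) = 1
Product of signs = 1

1


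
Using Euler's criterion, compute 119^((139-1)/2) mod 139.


p = 139 is prime and the exponent is (p-1)/2 = 69, so by Euler's criterion 119^69 = (119/139) = +1 or -1 mod 139.
Compute by square-and-multiply:
  69 = 64 + 4 + 1 (binary 1000101)
  Repeated squaring mod 139: 119^1 = 119, 119^2 = 122, 119^4 = 11, 119^8 = 121, 119^16 = 46, 119^32 = 31, 119^64 = 127
  119^69 = 119^64 * 119^4 * 119^1 = 127 * 11 * 119 mod 139
    127 * 11 = 1397 = 7 mod 139
    7 * 119 = 833 = 138 mod 139
  119^69 = 138 mod 139
Result 138 = p - 1 = -1 mod 139: 119 is a quadratic non-residue mod 139. As a residue in [0, p-1] the value is 138.
119^69 mod 139 = 138

138


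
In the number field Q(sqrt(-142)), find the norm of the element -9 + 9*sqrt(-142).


N(a + b*sqrt(d)) = a^2 - d*b^2
= (-9)^2 - (-142)*(9)^2
= 81 + 11502
= 11583

11583


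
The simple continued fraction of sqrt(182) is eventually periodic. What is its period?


Run the CF algorithm for sqrt(182).
a_0 = floor(sqrt(182)) = 13; set m_0=0, q_0=1.
Recurrence: m' = q*a - m,  q' = (d - m'^2)/q,  a' = floor((a_0 + m')/q').
  step 1: m=13, q=13, a=2
  step 2: m=13, q=1, a=26
a_2 = 2*a_0 = 26, so the period closes here.
sqrt(182) = [13; 2, 26]
Period length = 2

2


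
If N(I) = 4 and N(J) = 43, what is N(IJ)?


N(IJ) = N(I) * N(J)
= 4 * 43
= 172

172


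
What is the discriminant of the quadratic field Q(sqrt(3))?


For K = Q(sqrt(d)) with d squarefree: disc(K) = d if d = 1 mod 4, and disc(K) = 4d if d = 2 or 3 mod 4.
Here d = 3, and d mod 4 = 3.
d = 3 mod 4, not 1 (O_K = Z[sqrt(d)]), so disc(K) = 4d = 4 * (3) = 12

12


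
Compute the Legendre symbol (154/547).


p = 547 is prime, so compute (154/547) with the reciprocity algorithm (Jacobi-symbol steps: pull out 2s via (2/n), flip via reciprocity, reduce):
  pull out 2: (2/547) = -1  (since 547 mod 8 = 3)
  reciprocity: (77/547) -> +(547/77)
  reduce: (8/77)
  pull out 2: (2/77) = -1  (since 77 mod 8 = 5)
  pull out 2: (2/77) = -1  (since 77 mod 8 = 5)
  pull out 2: (2/77) = -1  (since 77 mod 8 = 5)
  (1/77) = 1
Product of signs = 1
(154/547) = 1

1


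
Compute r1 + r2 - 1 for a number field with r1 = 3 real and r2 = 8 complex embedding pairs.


By Dirichlet's unit theorem:
rank = r1 + r2 - 1
= 3 + 8 - 1
= 10

10


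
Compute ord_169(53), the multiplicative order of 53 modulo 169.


We want ord_169(53), the smallest k >= 1 with 53^k = 1 mod 169.
n = 169 = 13^2, phi(169) = 156; the order divides phi(n).
Divisors of 156: 1, 2, 3, 4, 6, 12, 13, 26, 39, 52, 78, 156
Repeated squaring mod 169: 53^1 = 53, 53^2 = 105, 53^4 = 40, 53^8 = 79, 53^16 = 157, 53^32 = 144, 53^64 = 118, 53^128 = 66
Test divisors in increasing order:
  k=1: 53^1 = 53 mod 169
  k=2: 53^2 = 105 mod 169
  k=3: 53^3 = 105 * 53 = 157 mod 169
  k=4: 53^4 = 40 mod 169
  k=6: 53^6 = 40 * 105 = 144 mod 169
  k=12: 53^12 = 79 * 40 = 118 mod 169
  k=13: 53^13 = 79 * 40 * 53 = 1 mod 169  <- first divisor giving 1
Order = 13

13


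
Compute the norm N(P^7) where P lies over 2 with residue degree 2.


N(P^a) = p^(a*f)
= 2^(7*2)
= 2^14
= 16384

16384


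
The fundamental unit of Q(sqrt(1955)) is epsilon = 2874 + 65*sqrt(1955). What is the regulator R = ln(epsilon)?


epsilon = 2874 + 65*sqrt(1955)
= 5747.9998
R = ln(5747.9998)
= 8.6566

8.6566


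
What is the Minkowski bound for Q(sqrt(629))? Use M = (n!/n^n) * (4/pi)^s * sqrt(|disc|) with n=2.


d = 629, d mod 4 = 1, so disc(K) = d = 629; |disc(K)| = 629
Real quadratic field, so n = 2, s = r2 = 0, r1 = 2
M = (n!/n^n) * (4/pi)^s * sqrt(|disc(K)|) = (2!/2^2) * (4/pi)^0 * sqrt(629)
= 0.5 * 1.000000 * 25.079872
= 12.5399

12.5399


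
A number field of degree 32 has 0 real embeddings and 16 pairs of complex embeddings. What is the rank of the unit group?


By Dirichlet's unit theorem:
rank = r1 + r2 - 1
= 0 + 16 - 1
= 15

15


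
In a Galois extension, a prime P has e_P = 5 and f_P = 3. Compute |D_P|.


|D_P| = e * f
= 5 * 3
= 15

15


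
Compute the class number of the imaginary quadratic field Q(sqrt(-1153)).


K = Q(sqrt(-1153)). d mod 4 = 3, so D = disc(K) = 4d = -4612
h(K) equals the number of primitive reduced positive-definite forms (a, b, c) = a*x^2 + b*x*y + c*y^2 with b^2 - 4ac = D,
where reduced means |b| <= a <= c, with b >= 0 whenever |b| = a or a = c, and primitive means gcd(a, b, c) = 1.
Reduced forces 3a^2 <= |D| = 4612, so 1 <= a <= 39; b must have the parity of D, and c = (b^2 - D)/(4a) must be an integer >= a.
Enumerate a = 1..39, b in [-a, a]:
  a=1: (1, 0, 1153)  [1]
  a=2: (2, 2, 577)  [1]
  a=3..6: none
  a=7: (7, -6, 166), (7, 6, 166)  [2]
  a=8..12: none
  a=13: (13, -4, 89), (13, 4, 89)  [2]
  a=14: (14, -6, 83), (14, 6, 83)  [2]
  a=15..18: none
  a=19: (19, -10, 62), (19, 10, 62)  [2]
  a=20..25: none
  a=26: (26, -22, 49), (26, 22, 49)  [2]
  a=27..28: none
  a=29: (29, -12, 41), (29, 12, 41)  [2]
  a=30: none
  a=31: (31, -10, 38), (31, 10, 38)  [2]
  a=32..39: none
Total reduced forms: 1 + 1 + 2 + 2 + 2 + 2 + 2 + 2 + 2 = 16
h = 16

16


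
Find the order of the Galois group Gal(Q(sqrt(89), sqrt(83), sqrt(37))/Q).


The 3 square roots of distinct primes are multiplicatively independent over Q,
so [K:Q] = 2^3 and Gal(K/Q) is isomorphic to (Z/2Z)^3.
|Gal| = 2^3 = 8

8


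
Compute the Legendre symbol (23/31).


p = 31 is prime, so compute (23/31) with the reciprocity algorithm (Jacobi-symbol steps: pull out 2s via (2/n), flip via reciprocity, reduce):
  reciprocity: (23/31) -> -(31/23)
  reduce: (8/23)
  pull out 2: (2/23) = +1  (since 23 mod 8 = 7)
  pull out 2: (2/23) = +1  (since 23 mod 8 = 7)
  pull out 2: (2/23) = +1  (since 23 mod 8 = 7)
  (1/23) = 1
Product of signs = -1
(23/31) = -1

-1


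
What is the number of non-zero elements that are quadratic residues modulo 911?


For prime p, the number of non-zero quadratic residues is (p-1)/2.
= (911-1)/2
= 455

455


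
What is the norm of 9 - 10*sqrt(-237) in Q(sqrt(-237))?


N(a + b*sqrt(d)) = a^2 - d*b^2
= (9)^2 - (-237)*(-10)^2
= 81 + 23700
= 23781

23781


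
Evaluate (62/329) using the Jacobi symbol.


Compute (62/329) via quadratic reciprocity:
  pull out 2: (2/329) = +1  (since 329 mod 8 = 1)
  reciprocity: (31/329) -> +(329/31)
  reduce: (19/31)
  reciprocity: (19/31) -> -(31/19)
  reduce: (12/19)
  pull out 2: (2/19) = -1  (since 19 mod 8 = 3)
  pull out 2: (2/19) = -1  (since 19 mod 8 = 3)
  reciprocity: (3/19) -> -(19/3)
  reduce: (1/3)
  (1/3) = 1
Product of signs = 1

1


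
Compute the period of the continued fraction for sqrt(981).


Run the CF algorithm for sqrt(981).
a_0 = floor(sqrt(981)) = 31; set m_0=0, q_0=1.
Recurrence: m' = q*a - m,  q' = (d - m'^2)/q,  a' = floor((a_0 + m')/q').
  step 1: m=31, q=20, a=3
  step 2: m=29, q=7, a=8
  step 3: m=27, q=36, a=1
  step 4: m=9, q=25, a=1
  step 5: m=16, q=29, a=1
  step 6: m=13, q=28, a=1
  step 7: m=15, q=27, a=1
  step 8: m=12, q=31, a=1
  step 9: m=19, q=20, a=2
  step 10: m=21, q=27, a=1
  step 11: m=6, q=35, a=1
  step 12: m=29, q=4, a=15
  step 13: m=31, q=5, a=12
  step 14: m=29, q=28, a=2
  step 15: m=27, q=9, a=6
  step 16: m=27, q=28, a=2
  step 17: m=29, q=5, a=12
  step 18: m=31, q=4, a=15
  step 19: m=29, q=35, a=1
  step 20: m=6, q=27, a=1
  step 21: m=21, q=20, a=2
  step 22: m=19, q=31, a=1
  step 23: m=12, q=27, a=1
  step 24: m=15, q=28, a=1
  step 25: m=13, q=29, a=1
  step 26: m=16, q=25, a=1
  step 27: m=9, q=36, a=1
  step 28: m=27, q=7, a=8
  step 29: m=29, q=20, a=3
  step 30: m=31, q=1, a=62
a_30 = 2*a_0 = 62, so the period closes here.
sqrt(981) = [31; 3, 8, 1, 1, 1, 1, 1, 1, 2, 1, 1, 15, 12, 2, 6, 2, 12, 15, 1, 1, 2, 1, 1, 1, 1, 1, 1, 8, 3, 62]
Period length = 30

30


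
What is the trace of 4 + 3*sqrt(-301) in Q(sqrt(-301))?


Tr(a + b*sqrt(d)) = (a + b*sqrt(d)) + (a - b*sqrt(d)) = 2a
= 2 * (4)
= 8

8


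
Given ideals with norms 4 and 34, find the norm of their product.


N(IJ) = N(I) * N(J)
= 4 * 34
= 136

136


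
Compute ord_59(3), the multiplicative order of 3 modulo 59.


We want ord_59(3), the smallest k >= 1 with 3^k = 1 mod 59.
n = 59 = 59, phi(59) = 58; the order divides phi(n).
Divisors of 58: 1, 2, 29, 58
Repeated squaring mod 59: 3^1 = 3, 3^2 = 9, 3^4 = 22, 3^8 = 12, 3^16 = 26, 3^32 = 27
Test divisors in increasing order:
  k=1: 3^1 = 3 mod 59
  k=2: 3^2 = 9 mod 59
  k=29: 3^29 = 26 * 12 * 22 * 3 = 1 mod 59  <- first divisor giving 1
Order = 29

29


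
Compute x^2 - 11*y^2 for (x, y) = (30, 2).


x^2 - d*y^2
= 30^2 - 11*2^2
= 900 - 44
= 856

856


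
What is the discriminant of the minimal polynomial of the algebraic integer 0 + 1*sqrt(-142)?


The element 0 + 1*sqrt(-142) has minimal polynomial:
x^2 + 0*x + 142
Discriminant = (0)^2 - 4*(142)
= 0 - 568
= -568

-568


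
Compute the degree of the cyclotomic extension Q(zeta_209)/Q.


The degree equals Euler's totient phi(209).
209 = 11 * 19
phi(209) = 180

180


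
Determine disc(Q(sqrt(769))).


For K = Q(sqrt(d)) with d squarefree: disc(K) = d if d = 1 mod 4, and disc(K) = 4d if d = 2 or 3 mod 4.
Here d = 769, and d mod 4 = 1.
d = 1 mod 4 (O_K = Z[(1+sqrt(d))/2]), so disc(K) = d = 769

769


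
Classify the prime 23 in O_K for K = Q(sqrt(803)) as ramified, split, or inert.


K = Q(sqrt(803)). Since d mod 4 = 3, disc(K) = 3212.
Check p | disc: 3212 mod 23 = 15.
p does not divide disc. Compute Legendre symbol (d/p):
21^((23-1)/2) mod 23 = -1
(d/p) = -1, so p is inert: (p) stays prime with e=1, f=2, g=1.
Therefore p is inert.

inert


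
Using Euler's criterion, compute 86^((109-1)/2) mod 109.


p = 109 is prime and the exponent is (p-1)/2 = 54, so by Euler's criterion 86^54 = (86/109) = +1 or -1 mod 109.
Compute by square-and-multiply:
  54 = 32 + 16 + 4 + 2 (binary 110110)
  Repeated squaring mod 109: 86^1 = 86, 86^2 = 93, 86^4 = 38, 86^8 = 27, 86^16 = 75, 86^32 = 66
  86^54 = 86^32 * 86^16 * 86^4 * 86^2 = 66 * 75 * 38 * 93 mod 109
    66 * 75 = 4950 = 45 mod 109
    45 * 38 = 1710 = 75 mod 109
    75 * 93 = 6975 = 108 mod 109
  86^54 = 108 mod 109
Result 108 = p - 1 = -1 mod 109: 86 is a quadratic non-residue mod 109. As a residue in [0, p-1] the value is 108.
86^54 mod 109 = 108

108


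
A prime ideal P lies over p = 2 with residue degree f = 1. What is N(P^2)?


N(P^a) = p^(a*f)
= 2^(2*1)
= 2^2
= 4

4


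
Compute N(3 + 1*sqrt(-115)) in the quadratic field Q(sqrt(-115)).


N(a + b*sqrt(d)) = a^2 - d*b^2
= (3)^2 - (-115)*(1)^2
= 9 + 115
= 124

124


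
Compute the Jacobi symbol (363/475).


Compute (363/475) via quadratic reciprocity:
  reciprocity: (363/475) -> -(475/363)
  reduce: (112/363)
  pull out 2: (2/363) = -1  (since 363 mod 8 = 3)
  pull out 2: (2/363) = -1  (since 363 mod 8 = 3)
  pull out 2: (2/363) = -1  (since 363 mod 8 = 3)
  pull out 2: (2/363) = -1  (since 363 mod 8 = 3)
  reciprocity: (7/363) -> -(363/7)
  reduce: (6/7)
  pull out 2: (2/7) = +1  (since 7 mod 8 = 7)
  reciprocity: (3/7) -> -(7/3)
  reduce: (1/3)
  (1/3) = 1
Product of signs = -1

-1


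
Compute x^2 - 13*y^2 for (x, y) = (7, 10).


x^2 - d*y^2
= 7^2 - 13*10^2
= 49 - 1300
= -1251

-1251


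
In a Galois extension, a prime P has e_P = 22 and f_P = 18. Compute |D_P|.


|D_P| = e * f
= 22 * 18
= 396

396


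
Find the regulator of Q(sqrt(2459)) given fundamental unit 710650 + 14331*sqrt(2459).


epsilon = 710650 + 14331*sqrt(2459)
= 1.4213e+06
R = ln(1.4213e+06)
= 14.1671

14.1671


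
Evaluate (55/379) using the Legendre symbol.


p = 379 is prime, so compute (55/379) with the reciprocity algorithm (Jacobi-symbol steps: pull out 2s via (2/n), flip via reciprocity, reduce):
  reciprocity: (55/379) -> -(379/55)
  reduce: (49/55)
  reciprocity: (49/55) -> +(55/49)
  reduce: (6/49)
  pull out 2: (2/49) = +1  (since 49 mod 8 = 1)
  reciprocity: (3/49) -> +(49/3)
  reduce: (1/3)
  (1/3) = 1
Product of signs = -1
(55/379) = -1

-1


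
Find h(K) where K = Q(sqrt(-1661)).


K = Q(sqrt(-1661)). d mod 4 = 3, so D = disc(K) = 4d = -6644
h(K) equals the number of primitive reduced positive-definite forms (a, b, c) = a*x^2 + b*x*y + c*y^2 with b^2 - 4ac = D,
where reduced means |b| <= a <= c, with b >= 0 whenever |b| = a or a = c, and primitive means gcd(a, b, c) = 1.
Reduced forces 3a^2 <= |D| = 6644, so 1 <= a <= 47; b must have the parity of D, and c = (b^2 - D)/(4a) must be an integer >= a.
Enumerate a = 1..47, b in [-a, a]:
  a=1: (1, 0, 1661)  [1]
  a=2: (2, 2, 831)  [1]
  a=3: (3, -2, 554), (3, 2, 554)  [2]
  a=4: none
  a=5: (5, -4, 333), (5, 4, 333)  [2]
  a=6: (6, -2, 277), (6, 2, 277)  [2]
  a=7..8: none
  a=9: (9, -4, 185), (9, 4, 185)  [2]
  a=10: (10, -6, 167), (10, 6, 167)  [2]
  a=11: (11, 0, 151)  [1]
  a=12: none
  a=13: (13, -8, 129), (13, 8, 129)  [2]
  a=14: none
  a=15: (15, -14, 114), (15, -4, 111), (15, 4, 111), (15, 14, 114)  [4]
  a=16..17: none
  a=18: (18, -14, 95), (18, 14, 95)  [2]
  a=19: (19, -14, 90), (19, 14, 90)  [2]
  a=20..21: none
  a=22: (22, 22, 81)  [1]
  a=23: (23, -16, 75), (23, 16, 75)  [2]
  a=24: none
  a=25: (25, -16, 69), (25, 16, 69)  [2]
  a=26: (26, -18, 67), (26, 18, 67)  [2]
  a=27: (27, -22, 66), (27, 22, 66)  [2]
  a=28..29: none
  a=30: (30, -26, 61), (30, -14, 57), (30, 14, 57), (30, 26, 61)  [4]
  a=31..32: none
  a=33: (33, -22, 54), (33, 22, 54)  [2]
  a=34..36: none
  a=37: (37, -4, 45), (37, 4, 45)  [2]
  a=38: (38, -14, 45), (38, 14, 45)  [2]
  a=39: (39, -34, 50), (39, -8, 43), (39, 8, 43), (39, 34, 50)  [4]
  a=40: none
  a=41: (41, -30, 46), (41, 30, 46)  [2]
  a=42..47: none
Total reduced forms: 1 + 1 + 2 + 2 + 2 + 2 + 2 + 1 + 2 + 4 + 2 + 2 + 1 + 2 + 2 + 2 + 2 + 4 + 2 + 2 + 2 + 4 + 2 = 48
h = 48

48


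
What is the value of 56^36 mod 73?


p = 73 is prime and the exponent is (p-1)/2 = 36, so by Euler's criterion 56^36 = (56/73) = +1 or -1 mod 73.
Compute by square-and-multiply:
  36 = 32 + 4 (binary 100100)
  Repeated squaring mod 73: 56^1 = 56, 56^2 = 70, 56^4 = 9, 56^8 = 8, 56^16 = 64, 56^32 = 8
  56^36 = 56^32 * 56^4 = 8 * 9 mod 73
    8 * 9 = 72 = 72 mod 73
  56^36 = 72 mod 73
Result 72 = p - 1 = -1 mod 73: 56 is a quadratic non-residue mod 73. As a residue in [0, p-1] the value is 72.
56^36 mod 73 = 72

72


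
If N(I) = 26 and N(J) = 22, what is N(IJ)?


N(IJ) = N(I) * N(J)
= 26 * 22
= 572

572


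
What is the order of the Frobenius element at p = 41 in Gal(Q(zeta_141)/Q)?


The Frobenius at p in Gal(Q(zeta_n)/Q) = (Z/nZ)* is the class of p, so its order is ord_141(41), the smallest k >= 1 with 41^k = 1 mod 141.
n = 141 = 3 * 47, phi(141) = 92; the order divides phi(n).
Divisors of 92: 1, 2, 4, 23, 46, 92
Repeated squaring mod 141: 41^1 = 41, 41^2 = 130, 41^4 = 121, 41^8 = 118, 41^16 = 106, 41^32 = 97, 41^64 = 103
Test divisors in increasing order:
  k=1: 41^1 = 41 mod 141
  k=2: 41^2 = 130 mod 141
  k=4: 41^4 = 121 mod 141
  k=23: 41^23 = 106 * 121 * 130 * 41 = 140 mod 141
  k=46: 41^46 = 97 * 118 * 121 * 130 = 1 mod 141  <- first divisor giving 1
Order = 46

46


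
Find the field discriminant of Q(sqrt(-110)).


For K = Q(sqrt(d)) with d squarefree: disc(K) = d if d = 1 mod 4, and disc(K) = 4d if d = 2 or 3 mod 4.
Here d = -110, and d mod 4 = 2.
d = 2 mod 4, not 1 (O_K = Z[sqrt(d)]), so disc(K) = 4d = 4 * (-110) = -440

-440


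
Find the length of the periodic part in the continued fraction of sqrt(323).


Run the CF algorithm for sqrt(323).
a_0 = floor(sqrt(323)) = 17; set m_0=0, q_0=1.
Recurrence: m' = q*a - m,  q' = (d - m'^2)/q,  a' = floor((a_0 + m')/q').
  step 1: m=17, q=34, a=1
  step 2: m=17, q=1, a=34
a_2 = 2*a_0 = 34, so the period closes here.
sqrt(323) = [17; 1, 34]
Period length = 2

2


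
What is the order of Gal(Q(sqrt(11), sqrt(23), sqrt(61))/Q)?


The 3 square roots of distinct primes are multiplicatively independent over Q,
so [K:Q] = 2^3 and Gal(K/Q) is isomorphic to (Z/2Z)^3.
|Gal| = 2^3 = 8

8


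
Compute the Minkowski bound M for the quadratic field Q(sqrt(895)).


d = 895, d mod 4 = 3, so disc(K) = 4d = 3580; |disc(K)| = 3580
Real quadratic field, so n = 2, s = r2 = 0, r1 = 2
M = (n!/n^n) * (4/pi)^s * sqrt(|disc(K)|) = (2!/2^2) * (4/pi)^0 * sqrt(3580)
= 0.5 * 1.000000 * 59.833101
= 29.9166

29.9166


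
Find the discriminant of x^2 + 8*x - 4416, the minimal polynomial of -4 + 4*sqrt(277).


The element -4 + 4*sqrt(277) has minimal polynomial:
x^2 + 8*x - 4416
Discriminant = (8)^2 - 4*(-4416)
= 64 + 17664
= 17728

17728


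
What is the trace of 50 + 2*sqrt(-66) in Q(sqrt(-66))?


Tr(a + b*sqrt(d)) = (a + b*sqrt(d)) + (a - b*sqrt(d)) = 2a
= 2 * (50)
= 100

100


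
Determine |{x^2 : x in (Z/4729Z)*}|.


For prime p, the number of non-zero quadratic residues is (p-1)/2.
= (4729-1)/2
= 2364

2364


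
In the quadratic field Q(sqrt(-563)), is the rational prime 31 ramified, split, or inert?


K = Q(sqrt(-563)). Since d mod 4 = 1, disc(K) = -563.
Check p | disc: -563 mod 31 = 26.
p does not divide disc. Compute Legendre symbol (d/p):
26^((31-1)/2) mod 31 = -1
(d/p) = -1, so p is inert: (p) stays prime with e=1, f=2, g=1.
Therefore p is inert.

inert


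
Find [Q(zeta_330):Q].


The degree equals Euler's totient phi(330).
330 = 2 * 3 * 5 * 11
phi(330) = 80

80


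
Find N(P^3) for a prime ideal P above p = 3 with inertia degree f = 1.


N(P^a) = p^(a*f)
= 3^(3*1)
= 3^3
= 27

27


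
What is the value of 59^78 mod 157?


p = 157 is prime and the exponent is (p-1)/2 = 78, so by Euler's criterion 59^78 = (59/157) = +1 or -1 mod 157.
Compute by square-and-multiply:
  78 = 64 + 8 + 4 + 2 (binary 1001110)
  Repeated squaring mod 157: 59^1 = 59, 59^2 = 27, 59^4 = 101, 59^8 = 153, 59^16 = 16, 59^32 = 99, 59^64 = 67
  59^78 = 59^64 * 59^8 * 59^4 * 59^2 = 67 * 153 * 101 * 27 mod 157
    67 * 153 = 10251 = 46 mod 157
    46 * 101 = 4646 = 93 mod 157
    93 * 27 = 2511 = 156 mod 157
  59^78 = 156 mod 157
Result 156 = p - 1 = -1 mod 157: 59 is a quadratic non-residue mod 157. As a residue in [0, p-1] the value is 156.
59^78 mod 157 = 156

156
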